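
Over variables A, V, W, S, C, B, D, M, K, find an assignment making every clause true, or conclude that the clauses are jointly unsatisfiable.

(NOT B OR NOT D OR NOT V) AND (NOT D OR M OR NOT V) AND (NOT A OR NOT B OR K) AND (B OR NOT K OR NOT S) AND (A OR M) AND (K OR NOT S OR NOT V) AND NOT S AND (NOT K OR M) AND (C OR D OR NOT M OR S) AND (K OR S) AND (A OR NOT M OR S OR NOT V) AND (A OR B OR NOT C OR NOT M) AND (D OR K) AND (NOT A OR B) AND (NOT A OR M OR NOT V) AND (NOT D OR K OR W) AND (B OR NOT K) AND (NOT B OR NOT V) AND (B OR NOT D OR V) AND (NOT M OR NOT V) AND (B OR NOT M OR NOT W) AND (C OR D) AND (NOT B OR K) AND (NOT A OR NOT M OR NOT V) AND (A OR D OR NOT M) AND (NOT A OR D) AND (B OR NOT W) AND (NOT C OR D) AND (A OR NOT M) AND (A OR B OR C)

A = True, V = False, W = True, S = False, C = True, B = True, D = True, M = True, K = True

Unit clause (NOT S) forces S = False.
In (K OR S) only K is left, so K = True.
In (B OR NOT K) only B is left, so B = True.
In (NOT B OR NOT V) only NOT V is left, so V = False.
In (NOT K OR M) only M is left, so M = True.
In (A OR NOT M) only A is left, so A = True.
In (NOT A OR D) only D is left, so D = True.
Set W = True.
Set C = True.
All clauses satisfied.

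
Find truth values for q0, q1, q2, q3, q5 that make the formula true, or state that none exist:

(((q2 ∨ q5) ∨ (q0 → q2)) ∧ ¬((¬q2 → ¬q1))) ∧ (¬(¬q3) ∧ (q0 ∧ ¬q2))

q0: True; q1: True; q2: False; q3: True; q5: True

  ((q2 ∨ q5) ∨ (q0 → q2)) ∧ ¬((¬q2 → ¬q1)) = True
    (q2 ∨ q5) ∨ (q0 → q2) = True
      q2 ∨ q5 = True
      q0 → q2 = False
    ¬((¬q2 → ¬q1)) = True
      ¬q2 → ¬q1 = False
        ¬q2 = True
        ¬q1 = False
  ¬(¬q3) ∧ (q0 ∧ ¬q2) = True
    ¬(¬q3) = True
      ¬q3 = False
    q0 ∧ ¬q2 = True
      ¬q2 = True
Both conjuncts True, so the formula holds.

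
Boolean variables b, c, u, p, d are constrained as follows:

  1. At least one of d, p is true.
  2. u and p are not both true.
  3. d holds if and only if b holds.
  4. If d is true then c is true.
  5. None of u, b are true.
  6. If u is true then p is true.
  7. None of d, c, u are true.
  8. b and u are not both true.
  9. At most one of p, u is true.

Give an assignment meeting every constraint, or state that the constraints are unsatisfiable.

b = False, c = False, u = False, p = True, d = False

  (1) {d, p}: 1 true — at least one ✓
  (2) u=F, p=T — not both ✓
  (3) d=F, b=F — same ✓
  (4) d=F ⇒ c: vacuous ✓
  (5) {u, b}: 0 true — none ✓
  (6) u=F ⇒ p: vacuous ✓
  (7) {d, c, u}: 0 true — none ✓
  (8) b=F, u=F — not both ✓
  (9) {p, u}: 1 true — at most one ✓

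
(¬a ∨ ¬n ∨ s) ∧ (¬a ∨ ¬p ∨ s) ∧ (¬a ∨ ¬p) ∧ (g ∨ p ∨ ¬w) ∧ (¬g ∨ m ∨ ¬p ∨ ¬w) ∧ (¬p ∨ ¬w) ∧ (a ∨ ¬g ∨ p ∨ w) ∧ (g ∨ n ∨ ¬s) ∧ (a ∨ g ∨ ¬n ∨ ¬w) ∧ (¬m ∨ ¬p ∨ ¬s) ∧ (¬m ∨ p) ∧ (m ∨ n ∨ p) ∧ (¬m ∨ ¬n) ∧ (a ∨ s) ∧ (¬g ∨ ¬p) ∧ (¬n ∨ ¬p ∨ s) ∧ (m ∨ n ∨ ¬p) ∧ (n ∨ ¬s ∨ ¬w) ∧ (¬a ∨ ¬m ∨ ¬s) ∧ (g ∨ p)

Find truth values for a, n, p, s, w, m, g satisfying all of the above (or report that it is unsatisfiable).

a=F, n=T, p=T, s=T, w=F, m=F, g=F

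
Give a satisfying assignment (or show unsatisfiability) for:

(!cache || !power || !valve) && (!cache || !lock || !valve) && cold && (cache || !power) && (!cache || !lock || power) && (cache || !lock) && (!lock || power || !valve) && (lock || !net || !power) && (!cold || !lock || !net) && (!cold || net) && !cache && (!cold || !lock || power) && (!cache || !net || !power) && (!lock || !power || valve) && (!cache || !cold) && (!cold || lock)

Case cold = True:
  (!cold || net) forces net = True.
  (!cold || !lock || !net) forces lock = False.
  Clause (!cold || lock) is falsified — contradiction.
Case cold = False:
  Clause (cold) is falsified — contradiction.
Both cases fail, so the formula is unsatisfiable.

The formula is unsatisfiable.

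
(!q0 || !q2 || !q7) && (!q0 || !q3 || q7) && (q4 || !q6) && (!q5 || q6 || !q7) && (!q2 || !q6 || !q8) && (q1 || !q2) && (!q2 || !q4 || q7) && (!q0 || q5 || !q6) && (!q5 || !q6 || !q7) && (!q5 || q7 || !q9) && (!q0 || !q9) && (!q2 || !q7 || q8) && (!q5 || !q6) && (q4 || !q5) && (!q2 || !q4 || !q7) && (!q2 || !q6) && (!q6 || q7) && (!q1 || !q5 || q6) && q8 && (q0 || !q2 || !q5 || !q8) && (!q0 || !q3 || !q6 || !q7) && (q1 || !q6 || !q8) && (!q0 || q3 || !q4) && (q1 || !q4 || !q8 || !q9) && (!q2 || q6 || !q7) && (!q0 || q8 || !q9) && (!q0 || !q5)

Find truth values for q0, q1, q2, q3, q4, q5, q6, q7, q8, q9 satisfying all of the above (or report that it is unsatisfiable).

q0 = False, q1 = True, q2 = True, q3 = True, q4 = False, q5 = False, q6 = False, q7 = False, q8 = True, q9 = True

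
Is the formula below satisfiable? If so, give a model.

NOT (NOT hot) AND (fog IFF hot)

hot=T, fog=T

  NOT (NOT hot) = True
    NOT hot = False
  fog IFF hot = True
Both conjuncts True, so the formula holds.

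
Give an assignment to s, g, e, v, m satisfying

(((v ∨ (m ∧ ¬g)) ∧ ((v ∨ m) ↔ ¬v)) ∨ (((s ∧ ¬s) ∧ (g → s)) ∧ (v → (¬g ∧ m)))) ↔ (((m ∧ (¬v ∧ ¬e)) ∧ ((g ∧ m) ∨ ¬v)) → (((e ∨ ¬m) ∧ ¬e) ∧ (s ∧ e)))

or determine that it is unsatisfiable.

s=T, g=F, e=T, v=F, m=T

  (((v ∨ (m ∧ ¬g)) ∧ ((v ∨ m) ↔ ¬v)) ∨ (((s ∧ ¬s) ∧ (g → s)) ∧ (v → (¬g ∧ m)))) ↔ (((m ∧ (¬v ∧ ¬e)) ∧ ((g ∧ m) ∨ ¬v)) → (((e ∨ ¬m) ∧ ¬e) ∧ (s ∧ e))) = True
    ((v ∨ (m ∧ ¬g)) ∧ ((v ∨ m) ↔ ¬v)) ∨ (((s ∧ ¬s) ∧ (g → s)) ∧ (v → (¬g ∧ m))) = True
      (v ∨ (m ∧ ¬g)) ∧ ((v ∨ m) ↔ ¬v) = True
        v ∨ (m ∧ ¬g) = True
          m ∧ ¬g = True
            ¬g = True
        (v ∨ m) ↔ ¬v = True
          v ∨ m = True
          ¬v = True
      ((s ∧ ¬s) ∧ (g → s)) ∧ (v → (¬g ∧ m)) = False
        (s ∧ ¬s) ∧ (g → s) = False
          s ∧ ¬s = False
            ¬s = False
          g → s = True
        v → (¬g ∧ m) = True
          ¬g ∧ m = True
            ¬g = True
    ((m ∧ (¬v ∧ ¬e)) ∧ ((g ∧ m) ∨ ¬v)) → (((e ∨ ¬m) ∧ ¬e) ∧ (s ∧ e)) = True
      (m ∧ (¬v ∧ ¬e)) ∧ ((g ∧ m) ∨ ¬v) = False
        m ∧ (¬v ∧ ¬e) = False
          ¬v ∧ ¬e = False
            ¬v = True
            ¬e = False
        (g ∧ m) ∨ ¬v = True
          g ∧ m = False
          ¬v = True
      ((e ∨ ¬m) ∧ ¬e) ∧ (s ∧ e) = False
        (e ∨ ¬m) ∧ ¬e = False
          e ∨ ¬m = True
            ¬m = False
          ¬e = False
        s ∧ e = True
The formula evaluates to True.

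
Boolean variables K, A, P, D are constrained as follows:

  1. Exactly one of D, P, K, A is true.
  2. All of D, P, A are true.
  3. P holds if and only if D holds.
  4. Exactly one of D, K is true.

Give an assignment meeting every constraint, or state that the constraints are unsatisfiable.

Case A = True:
  (1) with A=T forces D = False.
  Constraint (2) is violated (D=F) — contradiction.
Case A = False:
  Constraint (2) is violated (A=F) — contradiction.
Both cases fail — unsatisfiable.

No satisfying assignment exists.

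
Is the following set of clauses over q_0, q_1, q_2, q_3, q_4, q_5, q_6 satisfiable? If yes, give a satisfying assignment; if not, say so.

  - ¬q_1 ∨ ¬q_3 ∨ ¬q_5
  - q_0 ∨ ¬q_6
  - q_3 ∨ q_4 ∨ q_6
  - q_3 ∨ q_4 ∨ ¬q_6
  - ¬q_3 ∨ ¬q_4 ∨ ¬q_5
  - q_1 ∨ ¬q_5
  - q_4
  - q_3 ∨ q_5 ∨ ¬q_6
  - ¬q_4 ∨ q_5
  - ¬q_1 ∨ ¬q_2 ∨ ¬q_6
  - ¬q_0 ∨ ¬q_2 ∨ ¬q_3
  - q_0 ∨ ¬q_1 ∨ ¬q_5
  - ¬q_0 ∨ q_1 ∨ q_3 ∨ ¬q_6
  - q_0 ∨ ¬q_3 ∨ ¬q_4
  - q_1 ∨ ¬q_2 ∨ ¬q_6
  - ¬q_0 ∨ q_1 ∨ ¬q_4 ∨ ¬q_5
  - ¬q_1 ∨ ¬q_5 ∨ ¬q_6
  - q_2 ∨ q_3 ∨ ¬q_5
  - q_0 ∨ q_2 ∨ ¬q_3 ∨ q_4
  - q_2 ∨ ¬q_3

q_0 = True, q_1 = True, q_2 = True, q_3 = False, q_4 = True, q_5 = True, q_6 = False

Unit clause (q_4) forces q_4 = True.
In (¬q_4 ∨ q_5) only q_5 is left, so q_5 = True.
In (¬q_3 ∨ ¬q_4 ∨ ¬q_5) only ¬q_3 is left, so q_3 = False.
In (q_1 ∨ ¬q_5) only q_1 is left, so q_1 = True.
In (q_0 ∨ ¬q_1 ∨ ¬q_5) only q_0 is left, so q_0 = True.
In (¬q_1 ∨ ¬q_5 ∨ ¬q_6) only ¬q_6 is left, so q_6 = False.
In (q_2 ∨ q_3 ∨ ¬q_5) only q_2 is left, so q_2 = True.
All clauses satisfied.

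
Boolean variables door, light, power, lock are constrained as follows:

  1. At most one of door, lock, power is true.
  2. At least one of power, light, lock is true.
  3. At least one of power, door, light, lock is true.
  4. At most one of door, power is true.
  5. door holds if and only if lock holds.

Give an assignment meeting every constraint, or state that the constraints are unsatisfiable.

door = False; light = True; power = True; lock = False

  (1) {door, lock, power}: 1 true — at most one ✓
  (2) {power, light, lock}: 2 true — at least one ✓
  (3) {power, door, light, lock}: 2 true — at least one ✓
  (4) {door, power}: 1 true — at most one ✓
  (5) door=F, lock=F — same ✓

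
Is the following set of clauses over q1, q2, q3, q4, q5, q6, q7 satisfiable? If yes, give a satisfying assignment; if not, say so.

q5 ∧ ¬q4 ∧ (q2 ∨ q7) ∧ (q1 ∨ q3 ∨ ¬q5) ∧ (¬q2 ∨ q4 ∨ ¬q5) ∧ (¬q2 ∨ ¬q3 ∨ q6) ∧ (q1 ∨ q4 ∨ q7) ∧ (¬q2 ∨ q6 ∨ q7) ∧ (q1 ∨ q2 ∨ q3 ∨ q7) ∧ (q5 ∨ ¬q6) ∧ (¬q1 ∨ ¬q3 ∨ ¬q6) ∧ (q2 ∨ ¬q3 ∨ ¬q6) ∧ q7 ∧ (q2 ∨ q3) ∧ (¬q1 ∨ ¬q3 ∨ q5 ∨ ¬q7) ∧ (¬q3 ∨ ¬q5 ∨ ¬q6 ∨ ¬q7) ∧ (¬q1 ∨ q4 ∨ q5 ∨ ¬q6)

Unit clause (q5) forces q5 = True.
Unit clause (¬q4) forces q4 = False.
In (¬q2 ∨ q4 ∨ ¬q5) only ¬q2 is left, so q2 = False.
Unit clause (q7) forces q7 = True.
In (q2 ∨ q3) only q3 is left, so q3 = True.
In (¬q3 ∨ ¬q5 ∨ ¬q6 ∨ ¬q7) only ¬q6 is left, so q6 = False.
Set q1 = True.
All clauses satisfied.

q1=T, q2=F, q3=T, q4=F, q5=T, q6=F, q7=T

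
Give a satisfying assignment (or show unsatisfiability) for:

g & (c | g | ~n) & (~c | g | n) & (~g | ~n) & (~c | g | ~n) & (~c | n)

Unit clause (g) forces g = True.
In (~g | ~n) only ~n is left, so n = False.
In (~c | n) only ~c is left, so c = False.
All clauses satisfied.

n = False, g = True, c = False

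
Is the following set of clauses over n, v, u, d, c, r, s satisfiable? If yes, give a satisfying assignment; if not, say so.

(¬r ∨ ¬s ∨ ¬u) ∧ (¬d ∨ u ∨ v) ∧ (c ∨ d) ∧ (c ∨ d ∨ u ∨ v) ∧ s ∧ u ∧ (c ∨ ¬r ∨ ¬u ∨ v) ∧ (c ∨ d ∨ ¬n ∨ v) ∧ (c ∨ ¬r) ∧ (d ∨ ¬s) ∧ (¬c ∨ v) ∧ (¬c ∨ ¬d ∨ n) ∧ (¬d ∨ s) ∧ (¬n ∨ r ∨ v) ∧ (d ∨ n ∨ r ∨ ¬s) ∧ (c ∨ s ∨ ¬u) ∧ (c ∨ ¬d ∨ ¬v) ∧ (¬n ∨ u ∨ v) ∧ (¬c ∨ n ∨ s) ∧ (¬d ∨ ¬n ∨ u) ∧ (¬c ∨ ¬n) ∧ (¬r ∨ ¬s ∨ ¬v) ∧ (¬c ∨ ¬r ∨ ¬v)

n: False; v: False; u: True; d: True; c: False; r: False; s: True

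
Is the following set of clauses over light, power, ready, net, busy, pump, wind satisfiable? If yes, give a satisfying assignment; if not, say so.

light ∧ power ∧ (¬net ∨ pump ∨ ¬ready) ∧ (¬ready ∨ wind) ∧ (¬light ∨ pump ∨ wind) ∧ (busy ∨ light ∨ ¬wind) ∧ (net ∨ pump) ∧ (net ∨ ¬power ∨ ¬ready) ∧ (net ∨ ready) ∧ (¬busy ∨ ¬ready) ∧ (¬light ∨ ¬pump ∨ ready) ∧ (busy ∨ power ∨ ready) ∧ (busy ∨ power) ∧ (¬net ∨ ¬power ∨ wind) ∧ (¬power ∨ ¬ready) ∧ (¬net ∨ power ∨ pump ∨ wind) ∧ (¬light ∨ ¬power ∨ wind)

light = True, power = True, ready = False, net = True, busy = False, pump = False, wind = True

Unit clause (light) forces light = True.
Unit clause (power) forces power = True.
In (¬power ∨ ¬ready) only ¬ready is left, so ready = False.
In (¬light ∨ ¬power ∨ wind) only wind is left, so wind = True.
In (net ∨ ready) only net is left, so net = True.
In (¬light ∨ ¬pump ∨ ready) only ¬pump is left, so pump = False.
Set busy = False.
All clauses satisfied.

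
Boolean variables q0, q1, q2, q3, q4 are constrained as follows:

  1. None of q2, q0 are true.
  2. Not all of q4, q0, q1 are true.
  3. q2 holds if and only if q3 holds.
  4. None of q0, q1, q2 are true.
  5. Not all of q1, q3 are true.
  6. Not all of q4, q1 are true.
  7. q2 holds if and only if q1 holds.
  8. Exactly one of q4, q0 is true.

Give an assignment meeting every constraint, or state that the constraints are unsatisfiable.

q0: False, q1: False, q2: False, q3: False, q4: True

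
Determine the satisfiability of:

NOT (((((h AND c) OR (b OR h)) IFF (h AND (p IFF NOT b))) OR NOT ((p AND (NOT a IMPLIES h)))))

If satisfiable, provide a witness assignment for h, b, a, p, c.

h = True, b = True, a = True, p = True, c = True

  NOT (((((h AND c) OR (b OR h)) IFF (h AND (p IFF NOT b))) OR NOT ((p AND (NOT a IMPLIES h))))) = True
    (((h AND c) OR (b OR h)) IFF (h AND (p IFF NOT b))) OR NOT ((p AND (NOT a IMPLIES h))) = False
      ((h AND c) OR (b OR h)) IFF (h AND (p IFF NOT b)) = False
        (h AND c) OR (b OR h) = True
          h AND c = True
          b OR h = True
        h AND (p IFF NOT b) = False
          p IFF NOT b = False
            NOT b = False
      NOT ((p AND (NOT a IMPLIES h))) = False
        p AND (NOT a IMPLIES h) = True
          NOT a IMPLIES h = True
            NOT a = False
The formula evaluates to True.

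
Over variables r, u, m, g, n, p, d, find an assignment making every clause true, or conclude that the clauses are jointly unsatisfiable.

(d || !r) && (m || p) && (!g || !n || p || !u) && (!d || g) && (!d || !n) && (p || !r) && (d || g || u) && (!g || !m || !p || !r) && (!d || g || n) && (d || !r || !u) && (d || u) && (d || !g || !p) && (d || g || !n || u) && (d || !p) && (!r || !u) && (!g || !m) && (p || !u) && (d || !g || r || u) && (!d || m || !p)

Case m = True:
  (!g || !m) forces g = False.
  (!d || g) forces d = False.
  (d || !r) forces r = False.
  (d || g || u) forces u = True.
  (d || !p) forces p = False.
  Clause (p || !u) is falsified — contradiction.
Case m = False:
  (m || p) forces p = True.
  (d || !p) forces d = True.
  Clause (!d || m || !p) is falsified — contradiction.
Both cases fail, so the formula is unsatisfiable.

No satisfying assignment exists.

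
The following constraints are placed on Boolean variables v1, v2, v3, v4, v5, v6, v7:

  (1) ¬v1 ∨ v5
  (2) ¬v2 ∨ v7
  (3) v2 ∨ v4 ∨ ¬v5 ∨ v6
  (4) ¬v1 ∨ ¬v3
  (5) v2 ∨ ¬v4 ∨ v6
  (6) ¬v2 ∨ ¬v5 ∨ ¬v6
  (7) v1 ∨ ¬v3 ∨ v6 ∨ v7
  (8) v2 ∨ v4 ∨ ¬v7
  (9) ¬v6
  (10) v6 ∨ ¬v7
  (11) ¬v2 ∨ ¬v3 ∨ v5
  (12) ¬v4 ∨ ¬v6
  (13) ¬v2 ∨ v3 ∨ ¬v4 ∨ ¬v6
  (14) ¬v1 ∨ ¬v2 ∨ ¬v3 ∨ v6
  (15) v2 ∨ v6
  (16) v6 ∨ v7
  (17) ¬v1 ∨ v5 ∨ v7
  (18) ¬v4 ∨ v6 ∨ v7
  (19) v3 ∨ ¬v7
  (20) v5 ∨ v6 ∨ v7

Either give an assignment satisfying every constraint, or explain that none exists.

Case v6 = True:
  Clause (¬v6) is falsified — contradiction.
Case v6 = False:
  (v6 ∨ ¬v7) forces v7 = False.
  Clause (v6 ∨ v7) is falsified — contradiction.
Both cases fail, so the formula is unsatisfiable.

UNSATISFIABLE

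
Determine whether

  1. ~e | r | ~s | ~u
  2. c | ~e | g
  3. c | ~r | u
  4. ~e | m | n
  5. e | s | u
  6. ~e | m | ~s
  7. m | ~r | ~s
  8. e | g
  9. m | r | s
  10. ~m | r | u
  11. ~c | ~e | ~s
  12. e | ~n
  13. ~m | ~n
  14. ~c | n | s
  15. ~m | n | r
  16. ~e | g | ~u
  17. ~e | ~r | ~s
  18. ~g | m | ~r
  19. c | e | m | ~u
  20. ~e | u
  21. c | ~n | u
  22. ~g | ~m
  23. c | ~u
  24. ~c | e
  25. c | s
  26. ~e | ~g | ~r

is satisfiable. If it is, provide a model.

Set c = False.
  then (c | ~u) forces u = False.
  then (c | s) forces s = True.
  then (c | ~r | u) forces r = False.
  then (~m | r | u) forces m = False.
  then (~e | u) forces e = False.
  then (c | ~n | u) forces n = False.
  then (e | g) forces g = True.
All clauses satisfied.

c=F; e=F; s=T; u=F; m=F; n=F; g=T; r=F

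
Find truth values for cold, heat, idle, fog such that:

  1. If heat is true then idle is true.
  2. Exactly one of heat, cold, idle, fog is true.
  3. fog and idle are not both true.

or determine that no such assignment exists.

cold=F, heat=F, idle=T, fog=F

  (1) heat=F ⇒ idle: vacuous ✓
  (2) {heat, cold, idle, fog}: 1 true — exactly one ✓
  (3) fog=F, idle=T — not both ✓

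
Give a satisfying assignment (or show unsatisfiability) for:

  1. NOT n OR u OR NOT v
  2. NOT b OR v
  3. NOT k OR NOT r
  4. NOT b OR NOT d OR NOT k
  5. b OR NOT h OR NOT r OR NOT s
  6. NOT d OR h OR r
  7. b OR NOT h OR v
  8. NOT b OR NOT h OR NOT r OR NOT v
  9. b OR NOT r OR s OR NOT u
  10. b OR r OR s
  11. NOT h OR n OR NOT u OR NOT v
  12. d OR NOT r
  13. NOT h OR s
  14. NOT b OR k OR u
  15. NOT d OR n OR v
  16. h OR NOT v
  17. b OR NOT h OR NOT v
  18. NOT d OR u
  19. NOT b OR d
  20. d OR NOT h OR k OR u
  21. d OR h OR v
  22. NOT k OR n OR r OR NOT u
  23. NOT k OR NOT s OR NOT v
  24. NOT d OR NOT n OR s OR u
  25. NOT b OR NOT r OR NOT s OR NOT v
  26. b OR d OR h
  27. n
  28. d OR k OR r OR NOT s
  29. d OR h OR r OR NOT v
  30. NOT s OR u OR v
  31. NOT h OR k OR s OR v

u = True, s = True, d = True, k = False, h = False, r = True, b = False, n = True, v = False

Unit clause (n) forces n = True.
Try u = False:
  (NOT n OR u OR NOT v) forces v = False.
  (NOT b OR v) forces b = False.
  (b OR NOT h OR v) forces h = False.
  (NOT d OR u) forces d = False.
  clause (d OR h OR v) is falsified — backtrack.
So u = True.
Set s = True.
Set d = True.
Try k = True:
  (NOT k OR NOT r) forces r = False.
  (NOT b OR NOT d OR NOT k) forces b = False.
  (NOT d OR h OR r) forces h = True.
  (b OR NOT h OR v) forces v = True.
  clause (b OR NOT h OR NOT v) is falsified — backtrack.
So k = False.
Set h = False.
  then (NOT d OR h OR r) forces r = True.
  then (h OR NOT v) forces v = False.
  then (NOT b OR v) forces b = False.
All clauses satisfied.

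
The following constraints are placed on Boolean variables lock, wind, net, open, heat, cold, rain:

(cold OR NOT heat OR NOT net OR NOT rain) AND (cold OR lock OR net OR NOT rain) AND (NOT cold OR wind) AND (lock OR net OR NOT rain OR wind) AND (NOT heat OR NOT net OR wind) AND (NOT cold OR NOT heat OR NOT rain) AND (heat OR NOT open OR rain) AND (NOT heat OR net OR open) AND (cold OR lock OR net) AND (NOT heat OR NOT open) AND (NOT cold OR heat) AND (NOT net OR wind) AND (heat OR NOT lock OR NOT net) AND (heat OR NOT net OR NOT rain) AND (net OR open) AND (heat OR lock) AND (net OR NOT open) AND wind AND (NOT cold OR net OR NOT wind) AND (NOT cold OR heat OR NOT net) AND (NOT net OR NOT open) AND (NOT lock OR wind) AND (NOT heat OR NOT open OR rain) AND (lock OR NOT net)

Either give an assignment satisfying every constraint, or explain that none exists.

lock = True, wind = True, net = True, open = False, heat = True, cold = False, rain = False

Unit clause (wind) forces wind = True.
Set lock = True.
Try net = False:
  (net OR open) forces open = True.
  clause (net OR NOT open) is falsified — backtrack.
So net = True.
  then (heat OR NOT lock OR NOT net) forces heat = True.
  then (NOT net OR NOT open) forces open = False.
Set cold = False.
  then (cold OR NOT heat OR NOT net OR NOT rain) forces rain = False.
All clauses satisfied.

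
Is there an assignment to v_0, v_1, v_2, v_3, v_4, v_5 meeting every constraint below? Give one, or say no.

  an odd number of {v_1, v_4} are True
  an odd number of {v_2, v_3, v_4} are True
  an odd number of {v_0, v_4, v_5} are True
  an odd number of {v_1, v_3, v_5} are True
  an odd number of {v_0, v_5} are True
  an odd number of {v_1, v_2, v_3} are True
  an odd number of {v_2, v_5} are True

No satisfying assignment exists.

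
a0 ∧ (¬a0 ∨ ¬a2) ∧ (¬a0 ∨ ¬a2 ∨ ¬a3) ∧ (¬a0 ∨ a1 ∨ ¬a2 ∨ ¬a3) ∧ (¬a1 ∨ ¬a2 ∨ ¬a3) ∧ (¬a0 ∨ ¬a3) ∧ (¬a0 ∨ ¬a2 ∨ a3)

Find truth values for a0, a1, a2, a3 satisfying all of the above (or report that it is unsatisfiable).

Unit clause (a0) forces a0 = True.
In (¬a0 ∨ ¬a2) only ¬a2 is left, so a2 = False.
In (¬a0 ∨ ¬a3) only ¬a3 is left, so a3 = False.
Set a1 = False.
All clauses satisfied.

a0: True, a1: False, a2: False, a3: False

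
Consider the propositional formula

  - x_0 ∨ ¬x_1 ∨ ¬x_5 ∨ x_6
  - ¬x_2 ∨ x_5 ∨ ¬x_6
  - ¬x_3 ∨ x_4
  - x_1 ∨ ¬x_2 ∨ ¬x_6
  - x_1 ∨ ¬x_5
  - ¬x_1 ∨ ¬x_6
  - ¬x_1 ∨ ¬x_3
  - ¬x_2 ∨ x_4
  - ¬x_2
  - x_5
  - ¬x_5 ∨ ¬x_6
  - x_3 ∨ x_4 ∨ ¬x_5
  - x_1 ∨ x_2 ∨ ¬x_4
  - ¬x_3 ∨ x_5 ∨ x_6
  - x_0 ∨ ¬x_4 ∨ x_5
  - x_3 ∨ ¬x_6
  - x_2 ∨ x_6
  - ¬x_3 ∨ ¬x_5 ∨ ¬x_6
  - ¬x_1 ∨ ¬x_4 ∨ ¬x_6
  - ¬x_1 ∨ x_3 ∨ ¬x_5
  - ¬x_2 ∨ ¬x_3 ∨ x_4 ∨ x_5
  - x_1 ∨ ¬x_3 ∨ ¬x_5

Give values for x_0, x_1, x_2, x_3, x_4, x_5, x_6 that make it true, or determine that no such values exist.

Case x_2 = True:
  Clause (¬x_2) is falsified — contradiction.
Case x_2 = False:
  (x_5) forces x_5 = True.
  (x_1 ∨ ¬x_5) forces x_1 = True.
  (¬x_1 ∨ ¬x_6) forces x_6 = False.
  Clause (x_2 ∨ x_6) is falsified — contradiction.
Both cases fail, so the formula is unsatisfiable.

No satisfying assignment exists.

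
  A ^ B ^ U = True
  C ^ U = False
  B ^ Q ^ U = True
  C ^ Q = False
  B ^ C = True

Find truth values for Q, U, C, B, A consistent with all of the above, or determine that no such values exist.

Q: False, U: False, C: False, B: True, A: False

A ^ B ^ U = F ^ T ^ F = True ✓
C ^ U = F ^ F = False ✓
B ^ Q ^ U = T ^ F ^ F = True ✓
C ^ Q = F ^ F = False ✓
B ^ C = T ^ F = True ✓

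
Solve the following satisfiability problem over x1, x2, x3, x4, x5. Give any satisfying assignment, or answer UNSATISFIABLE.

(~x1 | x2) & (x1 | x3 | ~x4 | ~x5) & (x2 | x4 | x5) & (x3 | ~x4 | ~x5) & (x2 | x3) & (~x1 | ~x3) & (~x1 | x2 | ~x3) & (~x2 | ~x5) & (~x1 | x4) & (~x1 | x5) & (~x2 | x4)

Try x1 = True:
  (~x1 | x2) forces x2 = True.
  (~x1 | ~x3) forces x3 = False.
  (~x2 | ~x5) forces x5 = False.
  clause (~x1 | x5) is falsified — backtrack.
So x1 = False.
Set x2 = True.
  then (~x2 | ~x5) forces x5 = False.
  then (~x2 | x4) forces x4 = True.
Set x3 = False.
All clauses satisfied.

x1 = False, x2 = True, x3 = False, x4 = True, x5 = False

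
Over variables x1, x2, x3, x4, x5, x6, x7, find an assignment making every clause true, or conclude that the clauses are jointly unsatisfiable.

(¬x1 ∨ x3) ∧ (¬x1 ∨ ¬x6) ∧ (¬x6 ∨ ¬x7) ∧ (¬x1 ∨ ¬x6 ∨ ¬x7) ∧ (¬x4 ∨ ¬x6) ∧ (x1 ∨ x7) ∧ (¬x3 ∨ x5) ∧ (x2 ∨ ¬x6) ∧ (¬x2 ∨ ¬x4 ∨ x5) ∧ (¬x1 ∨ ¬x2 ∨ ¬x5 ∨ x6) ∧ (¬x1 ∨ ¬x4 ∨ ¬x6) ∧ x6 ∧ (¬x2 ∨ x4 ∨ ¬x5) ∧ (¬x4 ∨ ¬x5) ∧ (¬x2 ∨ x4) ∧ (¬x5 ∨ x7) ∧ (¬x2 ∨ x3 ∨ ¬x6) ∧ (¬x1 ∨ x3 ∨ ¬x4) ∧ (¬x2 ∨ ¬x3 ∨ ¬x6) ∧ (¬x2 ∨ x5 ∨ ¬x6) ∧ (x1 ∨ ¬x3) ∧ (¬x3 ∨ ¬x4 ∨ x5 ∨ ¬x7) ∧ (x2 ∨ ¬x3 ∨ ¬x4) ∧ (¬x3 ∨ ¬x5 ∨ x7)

No satisfying assignment exists.

Case x6 = True:
  (¬x1 ∨ ¬x6) forces x1 = False.
  (¬x6 ∨ ¬x7) forces x7 = False.
  Clause (x1 ∨ x7) is falsified — contradiction.
Case x6 = False:
  Clause (x6) is falsified — contradiction.
Both cases fail, so the formula is unsatisfiable.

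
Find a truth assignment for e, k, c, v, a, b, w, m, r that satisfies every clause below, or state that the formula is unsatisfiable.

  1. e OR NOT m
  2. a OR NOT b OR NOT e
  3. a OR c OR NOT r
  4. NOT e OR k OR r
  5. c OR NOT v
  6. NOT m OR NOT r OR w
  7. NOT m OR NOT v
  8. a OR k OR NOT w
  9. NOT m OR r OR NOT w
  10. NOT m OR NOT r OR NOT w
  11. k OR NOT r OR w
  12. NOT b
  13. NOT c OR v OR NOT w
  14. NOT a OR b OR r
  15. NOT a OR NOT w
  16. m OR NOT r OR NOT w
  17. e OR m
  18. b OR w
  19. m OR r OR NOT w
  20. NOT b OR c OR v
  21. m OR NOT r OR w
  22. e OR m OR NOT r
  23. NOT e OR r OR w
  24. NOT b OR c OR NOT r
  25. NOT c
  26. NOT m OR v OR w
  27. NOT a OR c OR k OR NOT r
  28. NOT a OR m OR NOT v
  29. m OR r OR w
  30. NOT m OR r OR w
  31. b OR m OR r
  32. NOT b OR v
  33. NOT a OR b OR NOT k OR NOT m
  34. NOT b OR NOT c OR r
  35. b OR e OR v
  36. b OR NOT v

The formula is unsatisfiable.

Case c = True:
  Clause (NOT c) is falsified — contradiction.
Case c = False:
  (c OR NOT v) forces v = False.
  (NOT b) forces b = False.
  (b OR w) forces w = True.
  (NOT a OR NOT w) forces a = False.
  (a OR c OR NOT r) forces r = False.
  (a OR k OR NOT w) forces k = True.
  (NOT m OR r OR NOT w) forces m = False.
  Clause (m OR r OR NOT w) is falsified — contradiction.
Both cases fail, so the formula is unsatisfiable.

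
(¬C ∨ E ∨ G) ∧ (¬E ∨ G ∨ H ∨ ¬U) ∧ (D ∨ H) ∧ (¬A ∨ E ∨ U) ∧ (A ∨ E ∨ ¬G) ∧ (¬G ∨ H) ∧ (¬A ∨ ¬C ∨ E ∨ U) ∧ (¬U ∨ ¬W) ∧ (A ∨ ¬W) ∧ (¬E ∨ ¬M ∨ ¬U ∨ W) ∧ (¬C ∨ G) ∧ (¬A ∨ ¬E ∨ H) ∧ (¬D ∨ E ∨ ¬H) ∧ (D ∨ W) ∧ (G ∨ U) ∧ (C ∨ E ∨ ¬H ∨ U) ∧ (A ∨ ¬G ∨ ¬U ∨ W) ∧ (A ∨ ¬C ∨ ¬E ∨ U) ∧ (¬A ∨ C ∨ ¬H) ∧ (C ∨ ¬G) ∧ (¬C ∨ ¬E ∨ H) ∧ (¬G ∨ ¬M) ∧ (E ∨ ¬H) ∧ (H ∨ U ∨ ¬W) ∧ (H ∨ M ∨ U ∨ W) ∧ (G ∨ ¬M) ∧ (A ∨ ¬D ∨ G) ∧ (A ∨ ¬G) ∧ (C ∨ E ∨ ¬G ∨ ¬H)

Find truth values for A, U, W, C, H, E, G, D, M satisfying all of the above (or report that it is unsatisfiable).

Try A = False:
  (A ∨ ¬W) forces W = False.
  (D ∨ W) forces D = True.
  (A ∨ ¬D ∨ G) forces G = True.
  clause (A ∨ ¬G) is falsified — backtrack.
So A = True.
Set U = False.
  then (¬A ∨ E ∨ U) forces E = True.
  then (¬A ∨ ¬E ∨ H) forces H = True.
  then (G ∨ U) forces G = True.
  then (¬A ∨ C ∨ ¬H) forces C = True.
  then (¬G ∨ ¬M) forces M = False.
Set W = True.
Set D = False.
All clauses satisfied.

A=T; U=F; W=T; C=T; H=T; E=T; G=T; D=F; M=F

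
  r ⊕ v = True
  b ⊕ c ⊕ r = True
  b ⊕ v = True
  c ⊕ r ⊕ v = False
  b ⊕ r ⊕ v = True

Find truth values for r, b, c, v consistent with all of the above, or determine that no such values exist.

r = False; b = False; c = True; v = True

r ⊕ v = F ⊕ T = True ✓
b ⊕ c ⊕ r = F ⊕ T ⊕ F = True ✓
b ⊕ v = F ⊕ T = True ✓
c ⊕ r ⊕ v = T ⊕ F ⊕ T = False ✓
b ⊕ r ⊕ v = F ⊕ F ⊕ T = True ✓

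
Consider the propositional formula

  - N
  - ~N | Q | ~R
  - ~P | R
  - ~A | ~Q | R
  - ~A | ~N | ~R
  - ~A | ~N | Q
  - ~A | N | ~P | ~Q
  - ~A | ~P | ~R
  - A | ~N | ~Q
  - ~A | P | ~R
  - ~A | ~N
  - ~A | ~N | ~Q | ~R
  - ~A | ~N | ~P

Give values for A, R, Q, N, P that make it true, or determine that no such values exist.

Unit clause (N) forces N = True.
In (~A | ~N) only ~A is left, so A = False.
In (A | ~N | ~Q) only ~Q is left, so Q = False.
In (~N | Q | ~R) only ~R is left, so R = False.
In (~P | R) only ~P is left, so P = False.
All clauses satisfied.

A: False; R: False; Q: False; N: True; P: False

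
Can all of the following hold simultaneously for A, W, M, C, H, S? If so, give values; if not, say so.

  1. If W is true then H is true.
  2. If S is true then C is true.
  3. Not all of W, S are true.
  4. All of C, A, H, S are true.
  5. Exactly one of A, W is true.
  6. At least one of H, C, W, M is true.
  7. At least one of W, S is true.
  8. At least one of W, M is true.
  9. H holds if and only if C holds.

A=T, W=F, M=T, C=T, H=T, S=T

  (1) W=F ⇒ H: vacuous ✓
  (2) S=T ⇒ C: T ✓
  (3) {W, S}: 1/2 true — not all ✓
  (4) {C, A, H, S}: all 4 true ✓
  (5) {A, W}: 1 true — exactly one ✓
  (6) {H, C, W, M}: 3 true — at least one ✓
  (7) {W, S}: 1 true — at least one ✓
  (8) {W, M}: 1 true — at least one ✓
  (9) H=T, C=T — same ✓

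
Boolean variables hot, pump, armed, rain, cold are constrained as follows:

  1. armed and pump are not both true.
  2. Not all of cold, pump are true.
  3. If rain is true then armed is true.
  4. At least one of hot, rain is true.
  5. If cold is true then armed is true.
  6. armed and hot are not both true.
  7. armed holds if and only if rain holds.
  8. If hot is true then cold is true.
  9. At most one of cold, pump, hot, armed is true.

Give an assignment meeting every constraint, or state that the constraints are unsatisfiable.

hot = False, pump = False, armed = True, rain = True, cold = False

  (1) armed=T, pump=F — not both ✓
  (2) {cold, pump}: 0/2 true — not all ✓
  (3) rain=T ⇒ armed: T ✓
  (4) {hot, rain}: 1 true — at least one ✓
  (5) cold=F ⇒ armed: vacuous ✓
  (6) armed=T, hot=F — not both ✓
  (7) armed=T, rain=T — same ✓
  (8) hot=F ⇒ cold: vacuous ✓
  (9) {cold, pump, hot, armed}: 1 true — at most one ✓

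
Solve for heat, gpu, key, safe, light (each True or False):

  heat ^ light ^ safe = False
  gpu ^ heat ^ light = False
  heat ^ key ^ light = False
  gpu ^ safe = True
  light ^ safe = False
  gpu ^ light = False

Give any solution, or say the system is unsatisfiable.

No satisfying assignment exists.

Adding constraints 1, 2, 4 mod 2: every variable appears an even number of times on the left, so the left side is 0.
But the right sides sum to 1 (mod 2). 0 ≠ 1 — the system is inconsistent.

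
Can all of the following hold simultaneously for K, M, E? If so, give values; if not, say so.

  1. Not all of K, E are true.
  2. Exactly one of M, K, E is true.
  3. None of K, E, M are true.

Unsatisfiable — no assignment works.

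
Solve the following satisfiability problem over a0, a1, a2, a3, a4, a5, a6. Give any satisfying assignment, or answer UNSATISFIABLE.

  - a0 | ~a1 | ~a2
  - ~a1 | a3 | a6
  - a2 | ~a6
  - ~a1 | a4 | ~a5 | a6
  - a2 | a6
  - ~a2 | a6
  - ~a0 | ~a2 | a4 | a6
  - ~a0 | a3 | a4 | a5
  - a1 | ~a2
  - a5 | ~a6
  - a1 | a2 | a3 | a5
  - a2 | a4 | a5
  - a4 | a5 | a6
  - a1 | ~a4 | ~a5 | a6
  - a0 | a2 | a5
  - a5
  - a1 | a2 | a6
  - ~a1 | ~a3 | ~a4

Unit clause (a5) forces a5 = True.
Set a0 = True.
Try a1 = False:
  (a1 | ~a2) forces a2 = False.
  (a2 | ~a6) forces a6 = False.
  clause (a2 | a6) is falsified — backtrack.
So a1 = True.
Set a2 = True.
  then (~a2 | a6) forces a6 = True.
Set a3 = False.
Set a4 = False.
All clauses satisfied.

a0=T, a1=T, a2=T, a3=F, a4=F, a5=T, a6=T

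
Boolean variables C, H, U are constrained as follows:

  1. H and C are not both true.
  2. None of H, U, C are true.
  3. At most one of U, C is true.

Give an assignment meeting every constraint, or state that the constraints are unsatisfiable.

C = False; H = False; U = False

  (1) H=F, C=F — not both ✓
  (2) {H, U, C}: 0 true — none ✓
  (3) {U, C}: 0 true — at most one ✓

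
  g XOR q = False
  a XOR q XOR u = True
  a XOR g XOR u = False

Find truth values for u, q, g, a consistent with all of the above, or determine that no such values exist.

No satisfying assignment exists.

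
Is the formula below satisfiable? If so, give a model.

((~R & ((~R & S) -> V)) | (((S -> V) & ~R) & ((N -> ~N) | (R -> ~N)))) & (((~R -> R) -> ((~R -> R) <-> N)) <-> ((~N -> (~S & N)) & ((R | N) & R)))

Unsatisfiable — no assignment works.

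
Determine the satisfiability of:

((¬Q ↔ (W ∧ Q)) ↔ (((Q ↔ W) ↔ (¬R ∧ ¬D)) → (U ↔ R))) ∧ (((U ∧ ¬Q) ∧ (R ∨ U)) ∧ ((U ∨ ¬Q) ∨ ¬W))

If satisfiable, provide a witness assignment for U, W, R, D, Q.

U = True, W = False, R = False, D = False, Q = False

  (¬Q ↔ (W ∧ Q)) ↔ (((Q ↔ W) ↔ (¬R ∧ ¬D)) → (U ↔ R)) = True
    ¬Q ↔ (W ∧ Q) = False
      ¬Q = True
      W ∧ Q = False
    ((Q ↔ W) ↔ (¬R ∧ ¬D)) → (U ↔ R) = False
      (Q ↔ W) ↔ (¬R ∧ ¬D) = True
        Q ↔ W = True
        ¬R ∧ ¬D = True
          ¬R = True
          ¬D = True
      U ↔ R = False
  ((U ∧ ¬Q) ∧ (R ∨ U)) ∧ ((U ∨ ¬Q) ∨ ¬W) = True
    (U ∧ ¬Q) ∧ (R ∨ U) = True
      U ∧ ¬Q = True
        ¬Q = True
      R ∨ U = True
    (U ∨ ¬Q) ∨ ¬W = True
      U ∨ ¬Q = True
        ¬Q = True
      ¬W = True
Both conjuncts True, so the formula holds.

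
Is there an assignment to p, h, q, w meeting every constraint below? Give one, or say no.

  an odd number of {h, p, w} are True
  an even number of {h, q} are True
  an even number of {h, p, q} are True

p = False, h = True, q = True, w = False

{h, p, w}: 1 true → odd ✓
{h, q}: 2 true → even ✓
{h, p, q}: 2 true → even ✓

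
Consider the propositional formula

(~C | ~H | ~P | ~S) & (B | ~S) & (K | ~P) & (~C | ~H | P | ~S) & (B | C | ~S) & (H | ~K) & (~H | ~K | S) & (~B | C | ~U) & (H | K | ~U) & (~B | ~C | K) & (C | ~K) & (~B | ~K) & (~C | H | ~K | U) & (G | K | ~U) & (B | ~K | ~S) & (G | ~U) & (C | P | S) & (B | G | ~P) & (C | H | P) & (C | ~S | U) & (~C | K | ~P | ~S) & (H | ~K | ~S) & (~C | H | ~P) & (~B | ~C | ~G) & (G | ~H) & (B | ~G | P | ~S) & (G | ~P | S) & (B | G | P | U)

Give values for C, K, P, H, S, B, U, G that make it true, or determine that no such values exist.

C = True; K = False; P = False; H = True; S = False; B = False; U = False; G = True

Set C = True.
Set K = False.
  then (K | ~P) forces P = False.
  then (~B | ~C | K) forces B = False.
  then (B | ~S) forces S = False.
Set H = True.
  then (G | ~H) forces G = True.
Set U = False.
All clauses satisfied.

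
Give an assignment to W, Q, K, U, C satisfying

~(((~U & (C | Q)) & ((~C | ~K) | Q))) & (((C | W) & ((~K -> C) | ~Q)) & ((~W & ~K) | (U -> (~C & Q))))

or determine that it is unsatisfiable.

W=T; Q=T; K=T; U=T; C=F

  ~(((~U & (C | Q)) & ((~C | ~K) | Q))) = True
    (~U & (C | Q)) & ((~C | ~K) | Q) = False
      ~U & (C | Q) = False
        ~U = False
        C | Q = True
      (~C | ~K) | Q = True
        ~C | ~K = True
          ~C = True
          ~K = False
  ((C | W) & ((~K -> C) | ~Q)) & ((~W & ~K) | (U -> (~C & Q))) = True
    (C | W) & ((~K -> C) | ~Q) = True
      C | W = True
      (~K -> C) | ~Q = True
        ~K -> C = True
          ~K = False
        ~Q = False
    (~W & ~K) | (U -> (~C & Q)) = True
      ~W & ~K = False
        ~W = False
        ~K = False
      U -> (~C & Q) = True
        ~C & Q = True
          ~C = True
Both conjuncts True, so the formula holds.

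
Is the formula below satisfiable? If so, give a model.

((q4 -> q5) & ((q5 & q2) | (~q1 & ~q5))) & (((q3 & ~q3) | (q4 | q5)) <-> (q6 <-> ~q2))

q1: True, q2: True, q3: True, q4: False, q5: True, q6: False

  (q4 -> q5) & ((q5 & q2) | (~q1 & ~q5)) = True
    q4 -> q5 = True
    (q5 & q2) | (~q1 & ~q5) = True
      q5 & q2 = True
      ~q1 & ~q5 = False
        ~q1 = False
        ~q5 = False
  ((q3 & ~q3) | (q4 | q5)) <-> (q6 <-> ~q2) = True
    (q3 & ~q3) | (q4 | q5) = True
      q3 & ~q3 = False
        ~q3 = False
      q4 | q5 = True
    q6 <-> ~q2 = True
      ~q2 = False
Both conjuncts True, so the formula holds.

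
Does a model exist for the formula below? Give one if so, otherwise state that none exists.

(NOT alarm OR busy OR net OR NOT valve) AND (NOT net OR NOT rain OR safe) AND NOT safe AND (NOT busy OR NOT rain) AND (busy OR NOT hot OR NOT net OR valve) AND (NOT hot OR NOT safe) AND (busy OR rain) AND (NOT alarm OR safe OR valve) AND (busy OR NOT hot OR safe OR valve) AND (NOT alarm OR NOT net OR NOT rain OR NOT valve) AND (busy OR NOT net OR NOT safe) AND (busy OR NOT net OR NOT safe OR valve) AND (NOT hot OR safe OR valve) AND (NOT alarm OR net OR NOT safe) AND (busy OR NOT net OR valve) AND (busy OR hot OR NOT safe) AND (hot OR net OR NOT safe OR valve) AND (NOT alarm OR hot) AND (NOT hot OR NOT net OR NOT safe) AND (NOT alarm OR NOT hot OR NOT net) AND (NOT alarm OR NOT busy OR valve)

hot = False, alarm = False, net = True, safe = False, valve = False, rain = False, busy = True

Unit clause (NOT safe) forces safe = False.
Set hot = False.
  then (NOT alarm OR hot) forces alarm = False.
Set net = True.
  then (NOT net OR NOT rain OR safe) forces rain = False.
  then (busy OR rain) forces busy = True.
Set valve = False.
All clauses satisfied.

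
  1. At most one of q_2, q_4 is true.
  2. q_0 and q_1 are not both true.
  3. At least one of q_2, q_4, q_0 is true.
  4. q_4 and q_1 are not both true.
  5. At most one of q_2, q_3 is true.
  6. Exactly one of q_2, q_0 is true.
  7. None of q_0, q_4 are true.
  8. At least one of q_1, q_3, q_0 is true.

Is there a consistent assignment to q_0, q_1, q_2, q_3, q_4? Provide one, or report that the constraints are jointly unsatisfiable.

q_0 = False, q_1 = True, q_2 = True, q_3 = False, q_4 = False

  (1) {q_2, q_4}: 1 true — at most one ✓
  (2) q_0=F, q_1=T — not both ✓
  (3) {q_2, q_4, q_0}: 1 true — at least one ✓
  (4) q_4=F, q_1=T — not both ✓
  (5) {q_2, q_3}: 1 true — at most one ✓
  (6) {q_2, q_0}: 1 true — exactly one ✓
  (7) {q_0, q_4}: 0 true — none ✓
  (8) {q_1, q_3, q_0}: 1 true — at least one ✓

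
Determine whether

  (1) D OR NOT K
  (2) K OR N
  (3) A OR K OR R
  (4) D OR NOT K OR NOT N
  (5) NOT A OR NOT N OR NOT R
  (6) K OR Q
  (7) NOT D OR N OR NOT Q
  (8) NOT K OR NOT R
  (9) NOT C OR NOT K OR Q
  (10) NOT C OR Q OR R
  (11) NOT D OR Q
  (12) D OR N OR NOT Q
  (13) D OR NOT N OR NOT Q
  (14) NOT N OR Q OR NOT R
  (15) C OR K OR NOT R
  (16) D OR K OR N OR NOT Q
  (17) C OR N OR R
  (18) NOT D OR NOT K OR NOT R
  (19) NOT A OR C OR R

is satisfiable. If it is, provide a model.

C = True, N = True, Q = True, A = True, K = False, R = False, D = True

Set C = True.
Try N = False:
  (K OR N) forces K = True.
  (D OR NOT K) forces D = True.
  (NOT D OR N OR NOT Q) forces Q = False.
  clause (NOT C OR NOT K OR Q) is falsified — backtrack.
So N = True.
Try Q = False:
  (K OR Q) forces K = True.
  clause (NOT C OR NOT K OR Q) is falsified — backtrack.
So Q = True.
  then (D OR NOT N OR NOT Q) forces D = True.
Set A = True.
  then (NOT A OR NOT N OR NOT R) forces R = False.
Set K = False.
All clauses satisfied.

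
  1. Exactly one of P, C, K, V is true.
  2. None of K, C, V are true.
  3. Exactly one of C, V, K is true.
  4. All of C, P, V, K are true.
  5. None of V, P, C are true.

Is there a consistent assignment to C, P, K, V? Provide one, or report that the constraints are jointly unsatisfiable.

Case C = True:
  Constraint (2) is violated (C=T) — contradiction.
Case C = False:
  Constraint (4) is violated (C=F) — contradiction.
Both cases fail — unsatisfiable.

UNSATISFIABLE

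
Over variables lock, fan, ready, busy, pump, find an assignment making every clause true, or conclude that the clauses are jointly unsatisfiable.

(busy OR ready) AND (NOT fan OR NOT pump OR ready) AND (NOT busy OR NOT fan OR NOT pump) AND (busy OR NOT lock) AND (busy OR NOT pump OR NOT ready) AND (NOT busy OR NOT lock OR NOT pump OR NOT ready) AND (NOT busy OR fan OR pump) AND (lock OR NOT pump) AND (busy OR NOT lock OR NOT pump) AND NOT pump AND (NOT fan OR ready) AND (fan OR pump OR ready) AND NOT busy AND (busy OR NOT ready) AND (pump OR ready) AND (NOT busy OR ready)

No satisfying assignment exists.

Case busy = True:
  Clause (NOT busy) is falsified — contradiction.
Case busy = False:
  (busy OR ready) forces ready = True.
  Clause (busy OR NOT ready) is falsified — contradiction.
Both cases fail, so the formula is unsatisfiable.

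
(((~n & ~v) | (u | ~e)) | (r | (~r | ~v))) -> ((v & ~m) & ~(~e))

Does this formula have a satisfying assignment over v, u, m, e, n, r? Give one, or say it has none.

v = True, u = True, m = False, e = True, n = False, r = False

  (((~n & ~v) | (u | ~e)) | (r | (~r | ~v))) -> ((v & ~m) & ~(~e)) = True
    ((~n & ~v) | (u | ~e)) | (r | (~r | ~v)) = True
      (~n & ~v) | (u | ~e) = True
        ~n & ~v = False
          ~n = True
          ~v = False
        u | ~e = True
          ~e = False
      r | (~r | ~v) = True
        ~r | ~v = True
          ~r = True
          ~v = False
    (v & ~m) & ~(~e) = True
      v & ~m = True
        ~m = True
      ~(~e) = True
        ~e = False
The formula evaluates to True.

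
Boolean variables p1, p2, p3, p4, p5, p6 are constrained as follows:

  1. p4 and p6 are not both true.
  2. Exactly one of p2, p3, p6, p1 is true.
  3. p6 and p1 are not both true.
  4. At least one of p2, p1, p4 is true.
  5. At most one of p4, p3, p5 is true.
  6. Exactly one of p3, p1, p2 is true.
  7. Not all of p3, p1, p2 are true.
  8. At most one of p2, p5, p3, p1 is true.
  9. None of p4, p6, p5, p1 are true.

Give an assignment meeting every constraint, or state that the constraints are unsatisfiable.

p1 = False, p2 = True, p3 = False, p4 = False, p5 = False, p6 = False

  (1) p4=F, p6=F — not both ✓
  (2) {p2, p3, p6, p1}: 1 true — exactly one ✓
  (3) p6=F, p1=F — not both ✓
  (4) {p2, p1, p4}: 1 true — at least one ✓
  (5) {p4, p3, p5}: 0 true — at most one ✓
  (6) {p3, p1, p2}: 1 true — exactly one ✓
  (7) {p3, p1, p2}: 1/3 true — not all ✓
  (8) {p2, p5, p3, p1}: 1 true — at most one ✓
  (9) {p4, p6, p5, p1}: 0 true — none ✓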